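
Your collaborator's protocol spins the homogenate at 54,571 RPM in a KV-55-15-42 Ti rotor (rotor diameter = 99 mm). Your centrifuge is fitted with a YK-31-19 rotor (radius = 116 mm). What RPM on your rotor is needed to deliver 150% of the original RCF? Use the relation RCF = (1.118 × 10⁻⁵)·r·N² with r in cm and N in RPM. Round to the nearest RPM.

≈ 43660 RPM

Original rotor: r = 99 mm / 2 = 49.5 mm = 4.95 cm
RCF = 1.118 × 10⁻⁵ × r × N²
RCF_original = 1.118 × 10⁻⁵ × 4.95 × (54571)² = 1.118 × 10⁻⁵ × 4.95 × 2,977,994,041 ≈ 164,805.2 × g
Target RCF = 1.5 × 164,805.2 ≈ 247,207.8 × g
Your rotor: r = 116 mm = 11.6 cm
247,207.8 = 1.118 × 10⁻⁵ × 11.6 × N²
N² = 247,207.8 / (12.9688 × 10⁻⁵) = 1,906,173,277
N ≈ √1,906,173,277 ≈ 43,659.7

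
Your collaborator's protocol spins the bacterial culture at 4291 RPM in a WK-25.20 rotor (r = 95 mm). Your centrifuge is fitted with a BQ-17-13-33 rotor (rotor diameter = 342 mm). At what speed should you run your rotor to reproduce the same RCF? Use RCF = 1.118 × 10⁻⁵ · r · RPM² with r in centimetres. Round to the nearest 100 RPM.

Original rotor: r = 95 mm = 9.5 cm
RCF_original = 1.118 × 10⁻⁵ × 9.5 × (4291)² = 1.118 × 10⁻⁵ × 9.5 × 18,412,681 ≈ 1,955.6 × g
Your rotor: r = 342 mm / 2 = 171 mm = 17.1 cm
1,955.6 = 1.118 × 10⁻⁵ × 17.1 × N²
N² = 1,955.6 / (19.1178 × 10⁻⁵) = 10,229,210
N ≈ √10,229,210 ≈ 3,198.3

≈ 3200 RPM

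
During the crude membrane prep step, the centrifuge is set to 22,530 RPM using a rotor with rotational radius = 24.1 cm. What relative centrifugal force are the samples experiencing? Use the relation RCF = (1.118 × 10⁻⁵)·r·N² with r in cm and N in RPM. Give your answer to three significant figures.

RCF = 1.118 × 10⁻⁵ × 24.1 × (22530)² = 1.118 × 10⁻⁵ × 24.1 × 507,600,900 ≈ 136,767 × g

137000 g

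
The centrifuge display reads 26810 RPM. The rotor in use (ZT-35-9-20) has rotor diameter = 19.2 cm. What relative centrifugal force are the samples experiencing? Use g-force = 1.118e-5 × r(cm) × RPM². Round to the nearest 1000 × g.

r = 19.2 / 2 = 9.6 cm
RCF = 1.118 × 10⁻⁵ × 9.6 × (26810)² = 1.118 × 10⁻⁵ × 9.6 × 718,776,100 ≈ 77,144.8 × g

RCF ≈ 77000 × g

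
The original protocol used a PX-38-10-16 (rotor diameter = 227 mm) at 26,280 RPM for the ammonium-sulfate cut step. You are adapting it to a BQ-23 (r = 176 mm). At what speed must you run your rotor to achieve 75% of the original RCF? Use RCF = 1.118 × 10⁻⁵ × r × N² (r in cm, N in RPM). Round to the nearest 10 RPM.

Original rotor: r = 227 mm / 2 = 113.5 mm = 11.35 cm
RCF_original = 1.118 × 10⁻⁵ × 11.35 × (26280)² = 1.118 × 10⁻⁵ × 11.35 × 690,638,400 ≈ 87,637.2 × g
Target RCF = 0.75 × 87,637.2 ≈ 65,727.9 × g
Your rotor: r = 176 mm = 17.6 cm
65,727.9 = 1.118 × 10⁻⁵ × 17.6 × N²
N² = 65,727.9 / (19.6768 × 10⁻⁵) = 334,037,547
N ≈ √334,037,547 ≈ 18,276.7

≈ 18280 RPM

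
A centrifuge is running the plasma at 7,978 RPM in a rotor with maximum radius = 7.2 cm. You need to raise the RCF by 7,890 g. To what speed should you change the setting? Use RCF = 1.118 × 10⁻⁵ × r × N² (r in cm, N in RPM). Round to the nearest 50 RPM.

Current RCF = 1.118 × 10⁻⁵ × 7.2 × (7978)² = 1.118 × 10⁻⁵ × 7.2 × 63,648,484 ≈ 5,123.4 × g
Target RCF = 5,123.4 + 7,890 = 13,013.4 × g
N² = 13,013.4 / (8.0496 × 10⁻⁵) = 161,665,176
N ≈ √161,665,176 ≈ 12,714.8

12700 RPM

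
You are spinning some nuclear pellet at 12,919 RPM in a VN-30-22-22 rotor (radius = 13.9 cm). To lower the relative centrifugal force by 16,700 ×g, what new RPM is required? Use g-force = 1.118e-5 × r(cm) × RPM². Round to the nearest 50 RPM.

≈ 7700 RPM

Current RCF = 1.118 × 10⁻⁵ × 13.9 × (12919)² = 1.118 × 10⁻⁵ × 13.9 × 166,900,561 ≈ 25,936.7 × g
Target RCF = 25,936.7 − 16,700 = 9,236.7 × g
N² = 9,236.7 / (15.5402 × 10⁻⁵) = 59,437,459
N ≈ √59,437,459 ≈ 7,709.6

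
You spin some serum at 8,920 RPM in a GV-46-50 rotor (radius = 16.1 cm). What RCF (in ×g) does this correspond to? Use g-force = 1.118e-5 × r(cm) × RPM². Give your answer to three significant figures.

14300 ×g

RCF = 1.118 × 10⁻⁵ × r × N²
RCF = 1.118 × 10⁻⁵ × 16.1 × (8920)² = 1.118 × 10⁻⁵ × 16.1 × 79,566,400 ≈ 14,321.8 × g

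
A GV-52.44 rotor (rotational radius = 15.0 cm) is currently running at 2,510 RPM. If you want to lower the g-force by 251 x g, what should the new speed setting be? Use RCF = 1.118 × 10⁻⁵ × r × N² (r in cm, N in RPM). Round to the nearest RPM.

Current RCF = 1.118 × 10⁻⁵ × 15 × (2510)² = 1.118 × 10⁻⁵ × 15 × 6,300,100 ≈ 1,056.5 × g
Target RCF = 1,056.5 − 251 = 805.5 × g
N² = 805.5 / (16.77 × 10⁻⁵) = 4,803,220
N ≈ √4,803,220 ≈ 2,191.6

≈ 2192 RPM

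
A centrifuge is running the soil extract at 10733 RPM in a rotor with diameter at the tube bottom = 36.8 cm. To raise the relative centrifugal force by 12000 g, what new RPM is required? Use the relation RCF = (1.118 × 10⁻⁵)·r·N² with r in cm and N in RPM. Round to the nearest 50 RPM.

r = 36.8 / 2 = 18.4 cm
Current RCF = 1.118 × 10⁻⁵ × 18.4 × (10733)² = 1.118 × 10⁻⁵ × 18.4 × 115,197,289 ≈ 23,697.5 × g
Target RCF = 23,697.5 + 12,000 = 35,697.5 × g
N² = 35,697.5 / (20.5712 × 10⁻⁵) = 173,531,442
N ≈ √173,531,442 ≈ 13,173.1

N₂ ≈ 13150 RPM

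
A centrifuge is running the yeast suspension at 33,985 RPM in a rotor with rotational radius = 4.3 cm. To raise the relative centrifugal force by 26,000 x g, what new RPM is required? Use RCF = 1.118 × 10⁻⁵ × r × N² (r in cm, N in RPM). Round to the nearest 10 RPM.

Current RCF = 1.118 × 10⁻⁵ × 4.3 × (33985)² = 1.118 × 10⁻⁵ × 4.3 × 1,154,980,225 ≈ 55,524.5 × g
Target RCF = 55,524.5 + 26,000 = 81,524.5 × g
N² = 81,524.5 / (4.8074 × 10⁻⁵) = 1,695,812,705
N ≈ √1,695,812,705 ≈ 41,180.2

N₂ ≈ 41180 RPM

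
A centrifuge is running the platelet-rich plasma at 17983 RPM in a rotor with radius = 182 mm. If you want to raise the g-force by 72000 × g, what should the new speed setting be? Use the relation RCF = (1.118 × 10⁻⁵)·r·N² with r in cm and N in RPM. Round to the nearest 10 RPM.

N₂ ≈ 26020 RPM

r = 182 mm = 18.2 cm
Current RCF = 1.118 × 10⁻⁵ × 18.2 × (17983)² = 1.118 × 10⁻⁵ × 18.2 × 323,388,289 ≈ 65,801.8 × g
Target RCF = 65,801.8 + 72,000 = 137,801.8 × g
N² = 137,801.8 / (20.3476 × 10⁻⁵) = 677,238,593
N ≈ √677,238,593 ≈ 26,023.8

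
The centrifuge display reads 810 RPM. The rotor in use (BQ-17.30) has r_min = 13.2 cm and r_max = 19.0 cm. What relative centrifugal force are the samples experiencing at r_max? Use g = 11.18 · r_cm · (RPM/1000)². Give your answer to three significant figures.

≈ 139 × g

Use r_max = 19.0 cm.
RCF = 11.18 × 19 × (0.81)² = 11.18 × 19 × 0.6561 ≈ 139.4 × g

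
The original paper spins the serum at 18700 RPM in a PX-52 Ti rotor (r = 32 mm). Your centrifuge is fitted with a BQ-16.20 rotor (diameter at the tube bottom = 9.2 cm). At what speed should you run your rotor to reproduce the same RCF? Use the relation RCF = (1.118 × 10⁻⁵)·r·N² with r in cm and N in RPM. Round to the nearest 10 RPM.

15600 RPM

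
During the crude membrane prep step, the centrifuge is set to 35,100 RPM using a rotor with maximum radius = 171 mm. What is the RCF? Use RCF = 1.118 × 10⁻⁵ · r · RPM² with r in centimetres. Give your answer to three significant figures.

r = 171 mm = 17.1 cm
RCF = 1.118 × 10⁻⁵ × 17.1 × (35100)² = 1.118 × 10⁻⁵ × 17.1 × 1,232,010,000 ≈ 235,533.2 × g

236000 x g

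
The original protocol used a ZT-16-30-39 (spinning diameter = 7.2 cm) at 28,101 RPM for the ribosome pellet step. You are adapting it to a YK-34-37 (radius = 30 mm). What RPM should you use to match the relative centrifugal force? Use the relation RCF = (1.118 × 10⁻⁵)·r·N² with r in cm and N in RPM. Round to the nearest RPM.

Original rotor: r = 7.2 / 2 = 3.6 cm
RCF_original = 1.118 × 10⁻⁵ × 3.6 × (28101)² = 1.118 × 10⁻⁵ × 3.6 × 789,666,201 ≈ 31,782.5 × g
Your rotor: r = 30 mm = 3.0 cm
31,782.5 = 1.118 × 10⁻⁵ × 3 × N²
N² = 31,782.5 / (3.354 × 10⁻⁵) = 947,599,881
N ≈ √947,599,881 ≈ 30,783.1

30783 RPM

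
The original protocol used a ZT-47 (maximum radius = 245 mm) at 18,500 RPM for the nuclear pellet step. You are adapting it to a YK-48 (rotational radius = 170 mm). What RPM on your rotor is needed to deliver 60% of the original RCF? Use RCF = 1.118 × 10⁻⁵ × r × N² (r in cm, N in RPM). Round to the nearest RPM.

Original rotor: r = 245 mm = 24.5 cm
RCF_original = 1.118 × 10⁻⁵ × 24.5 × (18500)² = 1.118 × 10⁻⁵ × 24.5 × 342,250,000 ≈ 93,745.7 × g
Target RCF = 0.6 × 93,745.7 ≈ 56,247.4 × g
Your rotor: r = 170 mm = 17.0 cm
56,247.4 = 1.118 × 10⁻⁵ × 17 × N²
N² = 56,247.4 / (19.006 × 10⁻⁵) = 295,945,491
N ≈ √295,945,491 ≈ 17,203.1

17203 RPM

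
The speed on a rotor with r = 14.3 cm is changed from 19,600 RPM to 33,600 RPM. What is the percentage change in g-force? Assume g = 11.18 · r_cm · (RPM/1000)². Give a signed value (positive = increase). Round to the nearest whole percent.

+194%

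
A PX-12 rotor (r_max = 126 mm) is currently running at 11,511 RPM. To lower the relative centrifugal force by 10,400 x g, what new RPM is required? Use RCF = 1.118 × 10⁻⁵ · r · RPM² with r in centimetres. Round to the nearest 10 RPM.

r = 126 mm = 12.6 cm
Current RCF = 1.118 × 10⁻⁵ × 12.6 × (11511)² = 1.118 × 10⁻⁵ × 12.6 × 132,503,121 ≈ 18,665.4 × g
Target RCF = 18,665.4 − 10,400 = 8,265.4 × g
N² = 8,265.4 / (14.0868 × 10⁻⁵) = 58,674,788
N ≈ √58,674,788 ≈ 7,659.9

N₂ ≈ 7660 RPM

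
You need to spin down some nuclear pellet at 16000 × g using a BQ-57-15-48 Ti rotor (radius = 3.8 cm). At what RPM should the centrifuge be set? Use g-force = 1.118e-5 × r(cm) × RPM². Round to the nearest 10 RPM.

RCF = 1.118 × 10⁻⁵ × r × N²
16,000 = 1.118 × 10⁻⁵ × 3.8 × N²
N² = 16,000 / (4.2484 × 10⁻⁵) = 376,612,372
N ≈ √376,612,372 ≈ 19,406.5

N ≈ 19410 RPM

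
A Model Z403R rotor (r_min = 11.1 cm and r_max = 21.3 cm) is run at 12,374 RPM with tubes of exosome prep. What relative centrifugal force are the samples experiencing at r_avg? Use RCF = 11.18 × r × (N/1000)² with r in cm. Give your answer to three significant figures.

27700 x g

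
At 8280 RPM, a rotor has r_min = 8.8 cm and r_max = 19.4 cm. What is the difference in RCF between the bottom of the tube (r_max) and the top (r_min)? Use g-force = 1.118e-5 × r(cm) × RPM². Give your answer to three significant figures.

≈ 8120 x g

ΔRCF = 1.118 × 10⁻⁵ × (r_max − r_min) × N² = 1.118 × 10⁻⁵ × 10.6 × 68,558,400 ≈ 8,124.7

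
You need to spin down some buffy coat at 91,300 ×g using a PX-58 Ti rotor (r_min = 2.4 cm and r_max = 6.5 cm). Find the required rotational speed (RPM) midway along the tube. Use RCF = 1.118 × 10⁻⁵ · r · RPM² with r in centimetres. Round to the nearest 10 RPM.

≈ 42840 RPM

r_avg = (2.4 + 6.5) / 2 = 4.45 cm
RCF = 1.118 × 10⁻⁵ × r × N²
91,300 = 1.118 × 10⁻⁵ × 4.45 × N²
N² = 91,300 / (4.9751 × 10⁻⁵) = 1,835,138,992
N ≈ √1,835,138,992 ≈ 42,838.5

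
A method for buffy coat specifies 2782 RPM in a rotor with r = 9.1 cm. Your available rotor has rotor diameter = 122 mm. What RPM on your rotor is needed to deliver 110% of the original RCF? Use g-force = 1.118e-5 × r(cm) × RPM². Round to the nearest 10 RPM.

3560 RPM

RCF_original = 1.118 × 10⁻⁵ × 9.1 × (2782)² = 1.118 × 10⁻⁵ × 9.1 × 7,739,524 ≈ 787.4 × g
Target RCF = 1.1 × 787.4 ≈ 866.1 × g
Your rotor: r = 122 mm / 2 = 61 mm = 6.1 cm
866.1 = 1.118 × 10⁻⁵ × 6.1 × N²
N² = 866.1 / (6.8198 × 10⁻⁵) = 12,699,786
N ≈ √12,699,786 ≈ 3,563.7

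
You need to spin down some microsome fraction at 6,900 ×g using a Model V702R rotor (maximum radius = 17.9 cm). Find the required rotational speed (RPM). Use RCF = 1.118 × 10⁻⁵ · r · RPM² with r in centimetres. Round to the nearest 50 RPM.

RCF = 1.118 × 10⁻⁵ × r × N²
6,900 = 1.118 × 10⁻⁵ × 17.9 × N²
N² = 6,900 / (20.0122 × 10⁻⁵) = 34,478,968
N ≈ √34,478,968 ≈ 5,871.9

≈ 5850 RPM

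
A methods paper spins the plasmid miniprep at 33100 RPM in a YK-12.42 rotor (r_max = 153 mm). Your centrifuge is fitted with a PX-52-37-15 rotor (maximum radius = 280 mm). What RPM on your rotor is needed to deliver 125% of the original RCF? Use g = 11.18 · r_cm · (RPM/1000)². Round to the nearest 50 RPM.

Original rotor: r = 153 mm = 15.3 cm
RCF_original = 11.18 × 15.3 × (33.1)² = 11.18 × 15.3 × 1,095.61 ≈ 187,408.5 × g
Target RCF = 1.25 × 187,408.5 ≈ 234,260.6 × g
Your rotor: r = 280 mm = 28.0 cm
234,260.6 = 11.18 × 28 × (N/1000)²
(N/1000)² = 234,260.6 / 313.04 = 748.3408
N = 1000 × √748.3408 ≈ 27,355.8

≈ 27350 RPM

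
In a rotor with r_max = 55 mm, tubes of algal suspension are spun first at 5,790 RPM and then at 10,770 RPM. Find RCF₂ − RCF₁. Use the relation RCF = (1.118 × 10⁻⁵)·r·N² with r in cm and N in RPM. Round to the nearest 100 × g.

5100 × g

r = 55 mm = 5.5 cm
RCF₁ = 1.118 × 10⁻⁵ × 5.5 × (5790)² = 1.118 × 10⁻⁵ × 5.5 × 33,524,100 ≈ 2,061.4 × g
RCF₂ = 1.118 × 10⁻⁵ × 5.5 × (10770)² = 1.118 × 10⁻⁵ × 5.5 × 115,992,900 ≈ 7,132.4 × g
Increase = 7,132.4 − 2,061.4 = 5,071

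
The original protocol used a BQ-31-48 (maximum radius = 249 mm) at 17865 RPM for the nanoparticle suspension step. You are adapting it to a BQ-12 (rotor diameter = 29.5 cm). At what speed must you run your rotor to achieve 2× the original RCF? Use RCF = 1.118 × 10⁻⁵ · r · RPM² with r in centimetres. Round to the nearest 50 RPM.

32850 RPM

Original rotor: r = 249 mm = 24.9 cm
RCF = 1.118 × 10⁻⁵ × r × N²
RCF_original = 1.118 × 10⁻⁵ × 24.9 × (17865)² = 1.118 × 10⁻⁵ × 24.9 × 319,158,225 ≈ 88,847.9 × g
Target RCF = 2 × 88,847.9 ≈ 177,695.8 × g
Your rotor: r = 29.5 / 2 = 14.75 cm
177,695.8 = 1.118 × 10⁻⁵ × 14.75 × N²
N² = 177,695.8 / (16.4905 × 10⁻⁵) = 1,077,564,658
N ≈ √1,077,564,658 ≈ 32,826.3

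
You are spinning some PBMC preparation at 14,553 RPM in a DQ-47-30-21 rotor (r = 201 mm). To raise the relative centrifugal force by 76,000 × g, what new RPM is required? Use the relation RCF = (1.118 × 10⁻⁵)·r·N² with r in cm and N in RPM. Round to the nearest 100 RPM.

N₂ ≈ 23500 RPM

r = 201 mm = 20.1 cm
Current RCF = 1.118 × 10⁻⁵ × 20.1 × (14553)² = 1.118 × 10⁻⁵ × 20.1 × 211,789,809 ≈ 47,593 × g
Target RCF = 47,593 + 76,000 = 123,593 × g
N² = 123,593 / (22.4718 × 10⁻⁵) = 549,991,545
N ≈ √549,991,545 ≈ 23,451.9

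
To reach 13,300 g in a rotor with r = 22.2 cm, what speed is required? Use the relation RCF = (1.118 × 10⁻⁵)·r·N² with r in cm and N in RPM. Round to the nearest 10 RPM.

N ≈ 7320 RPM

RCF = 1.118 × 10⁻⁵ × r × N²
13,300 = 1.118 × 10⁻⁵ × 22.2 × N²
N² = 13,300 / (24.8196 × 10⁻⁵) = 53,586,681
N ≈ √53,586,681 ≈ 7,320.3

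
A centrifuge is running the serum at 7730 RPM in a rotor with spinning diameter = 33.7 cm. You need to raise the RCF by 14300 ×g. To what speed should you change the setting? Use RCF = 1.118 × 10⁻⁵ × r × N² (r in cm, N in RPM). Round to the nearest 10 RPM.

r = 33.7 / 2 = 16.85 cm
Current RCF = 1.118 × 10⁻⁵ × 16.85 × (7730)² = 1.118 × 10⁻⁵ × 16.85 × 59,752,900 ≈ 11,256.4 × g
Target RCF = 11,256.4 + 14,300 = 25,556.4 × g
N² = 25,556.4 / (18.8383 × 10⁻⁵) = 135,661,923
N ≈ √135,661,923 ≈ 11,647.4

N₂ ≈ 11650 RPM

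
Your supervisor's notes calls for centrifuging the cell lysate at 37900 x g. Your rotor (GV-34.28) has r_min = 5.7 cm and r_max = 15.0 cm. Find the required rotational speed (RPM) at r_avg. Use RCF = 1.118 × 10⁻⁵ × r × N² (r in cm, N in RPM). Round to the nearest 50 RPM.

18100 RPM

r_avg = (5.7 + 15.0) / 2 = 10.35 cm
RCF = 1.118 × 10⁻⁵ × r × N²
37,900 = 1.118 × 10⁻⁵ × 10.35 × N²
N² = 37,900 / (11.5713 × 10⁻⁵) = 327,534,503
N ≈ √327,534,503 ≈ 18,097.9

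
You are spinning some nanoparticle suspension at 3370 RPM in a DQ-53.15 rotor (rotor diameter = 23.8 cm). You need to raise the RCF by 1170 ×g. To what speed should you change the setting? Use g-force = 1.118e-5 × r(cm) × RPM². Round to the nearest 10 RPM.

r = 23.8 / 2 = 11.9 cm
Current RCF = 1.118 × 10⁻⁵ × 11.9 × (3370)² = 1.118 × 10⁻⁵ × 11.9 × 11,356,900 ≈ 1,510.9 × g
Target RCF = 1,510.9 + 1,170 = 2,680.9 × g
N² = 2,680.9 / (13.3042 × 10⁻⁵) = 20,150,779
N ≈ √20,150,779 ≈ 4,489.0

N₂ ≈ 4490 RPM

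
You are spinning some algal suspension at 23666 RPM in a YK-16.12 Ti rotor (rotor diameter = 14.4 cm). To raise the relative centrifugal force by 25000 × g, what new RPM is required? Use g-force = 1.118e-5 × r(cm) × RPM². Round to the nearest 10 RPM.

≈ 29510 RPM

r = 14.4 / 2 = 7.2 cm
Current RCF = 1.118 × 10⁻⁵ × 7.2 × (23666)² = 1.118 × 10⁻⁵ × 7.2 × 560,079,556 ≈ 45,084.2 × g
Target RCF = 45,084.2 + 25,000 = 70,084.2 × g
N² = 70,084.2 / (8.0496 × 10⁻⁵) = 870,654,442
N ≈ √870,654,442 ≈ 29,506.9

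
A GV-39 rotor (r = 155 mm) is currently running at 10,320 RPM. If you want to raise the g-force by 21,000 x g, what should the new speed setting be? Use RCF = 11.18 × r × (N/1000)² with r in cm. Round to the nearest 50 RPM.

15100 RPM

r = 155 mm = 15.5 cm
Current RCF = 11.18 × 15.5 × (10.32)² = 11.18 × 15.5 × 106.5024 ≈ 18,455.8 × g
Target RCF = 18,455.8 + 21,000 = 39,455.8 × g
(N/1000)² = 39,455.8 / 173.29 = 227.6865
N = 1000 × √227.6865 ≈ 15,089.3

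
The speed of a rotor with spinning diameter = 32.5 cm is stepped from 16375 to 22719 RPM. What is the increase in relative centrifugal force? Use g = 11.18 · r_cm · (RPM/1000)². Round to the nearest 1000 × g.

≈ 45000 ×g

r = 32.5 / 2 = 16.25 cm
RCF₁ = 11.18 × 16.25 × (16.375)² = 11.18 × 16.25 × 268.140625 ≈ 48,714.4 × g
RCF₂ = 11.18 × 16.25 × (22.719)² = 11.18 × 16.25 × 516.152961 ≈ 93,772.1 × g
Increase = 93,772.1 − 48,714.4 = 45,057.7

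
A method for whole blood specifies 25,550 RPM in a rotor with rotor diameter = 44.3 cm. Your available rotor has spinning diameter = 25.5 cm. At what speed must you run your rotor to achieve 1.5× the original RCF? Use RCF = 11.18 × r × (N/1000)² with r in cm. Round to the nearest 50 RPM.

41250 RPM

Original rotor: r = 44.3 / 2 = 22.15 cm
RCF_original = 11.18 × 22.15 × (25.55)² = 11.18 × 22.15 × 652.8025 ≈ 161,658.1 × g
Target RCF = 1.5 × 161,658.1 ≈ 242,487.2 × g
Your rotor: r = 25.5 / 2 = 12.75 cm
242,487.2 = 11.18 × 12.75 × (N/1000)²
(N/1000)² = 242,487.2 / 142.545 = 1701.127
N = 1000 × √1701.127 ≈ 41,244.7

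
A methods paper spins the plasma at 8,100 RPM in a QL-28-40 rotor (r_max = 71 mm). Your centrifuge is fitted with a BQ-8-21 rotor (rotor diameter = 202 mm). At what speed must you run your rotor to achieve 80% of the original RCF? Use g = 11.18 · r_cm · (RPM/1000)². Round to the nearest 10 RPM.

Original rotor: r = 71 mm = 7.1 cm
RCF_original = 11.18 × 7.1 × (8.1)² = 11.18 × 7.1 × 65.61 ≈ 5,208 × g
Target RCF = 0.8 × 5,208 ≈ 4,166.4 × g
Your rotor: r = 202 mm / 2 = 101 mm = 10.1 cm
4,166.4 = 11.18 × 10.1 × (N/1000)²
(N/1000)² = 4,166.4 / 112.918 = 36.89757
N = 1000 × √36.89757 ≈ 6,074.3

6070 RPM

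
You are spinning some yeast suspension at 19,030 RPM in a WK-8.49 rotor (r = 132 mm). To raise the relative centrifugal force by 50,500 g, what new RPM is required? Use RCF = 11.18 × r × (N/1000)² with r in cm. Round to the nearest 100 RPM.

26500 RPM

r = 132 mm = 13.2 cm
Current RCF = 11.18 × 13.2 × (19.03)² = 11.18 × 13.2 × 362.1409 ≈ 53,443.3 × g
Target RCF = 53,443.3 + 50,500 = 103,943.3 × g
(N/1000)² = 103,943.3 / 147.576 = 704.3374
N = 1000 × √704.3374 ≈ 26,539.4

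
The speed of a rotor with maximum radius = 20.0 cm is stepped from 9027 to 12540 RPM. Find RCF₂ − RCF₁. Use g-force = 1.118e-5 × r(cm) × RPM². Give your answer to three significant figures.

16900 g

RCF₁ = 1.118 × 10⁻⁵ × 20 × (9027)² = 1.118 × 10⁻⁵ × 20 × 81,486,729 ≈ 18,220.4 × g
RCF₂ = 1.118 × 10⁻⁵ × 20 × (12540)² = 1.118 × 10⁻⁵ × 20 × 157,251,600 ≈ 35,161.5 × g
Increase = 35,161.5 − 18,220.4 = 16,941.1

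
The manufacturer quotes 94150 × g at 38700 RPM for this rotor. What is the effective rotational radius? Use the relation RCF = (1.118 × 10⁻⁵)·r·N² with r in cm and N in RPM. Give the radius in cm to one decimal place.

RCF = 1.118 × 10⁻⁵ × r × N²
94150 = 1.118 × 10⁻⁵ × r × (38700)²
r = 94150 / (1.118 × 10⁻⁵ × 1,497,690,000) = 94150 / 16744.17 ≈ 5.623 cm

5.6 cm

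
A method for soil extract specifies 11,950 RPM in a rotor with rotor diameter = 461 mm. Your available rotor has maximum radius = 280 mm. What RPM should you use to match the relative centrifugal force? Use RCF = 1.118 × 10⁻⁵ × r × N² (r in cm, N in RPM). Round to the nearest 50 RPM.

Original rotor: r = 461 mm / 2 = 230.5 mm = 23.05 cm
RCF_original = 1.118 × 10⁻⁵ × 23.05 × (11950)² = 1.118 × 10⁻⁵ × 23.05 × 142,802,500 ≈ 36,800.1 × g
Your rotor: r = 280 mm = 28.0 cm
36,800.1 = 1.118 × 10⁻⁵ × 28 × N²
N² = 36,800.1 / (31.304 × 10⁻⁵) = 117,557,181
N ≈ √117,557,181 ≈ 10,842.4

10850 RPM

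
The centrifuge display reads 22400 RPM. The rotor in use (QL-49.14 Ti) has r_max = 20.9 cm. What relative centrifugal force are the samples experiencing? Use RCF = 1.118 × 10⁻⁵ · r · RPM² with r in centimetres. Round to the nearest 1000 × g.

RCF = 1.118 × 10⁻⁵ × 20.9 × (22400)² = 1.118 × 10⁻⁵ × 20.9 × 501,760,000 ≈ 117,242.2 × g

RCF ≈ 117000 g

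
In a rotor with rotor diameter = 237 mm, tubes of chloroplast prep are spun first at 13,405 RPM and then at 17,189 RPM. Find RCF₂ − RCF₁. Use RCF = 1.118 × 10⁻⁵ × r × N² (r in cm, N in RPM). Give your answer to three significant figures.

15300 ×g

r = 237 mm / 2 = 118.5 mm = 11.85 cm
RCF₁ = 1.118 × 10⁻⁵ × 11.85 × (13405)² = 1.118 × 10⁻⁵ × 11.85 × 179,694,025 ≈ 23,806.4 × g
RCF₂ = 1.118 × 10⁻⁵ × 11.85 × (17189)² = 1.118 × 10⁻⁵ × 11.85 × 295,461,721 ≈ 39,143.7 × g
Increase = 39,143.7 − 23,806.4 = 15,337.3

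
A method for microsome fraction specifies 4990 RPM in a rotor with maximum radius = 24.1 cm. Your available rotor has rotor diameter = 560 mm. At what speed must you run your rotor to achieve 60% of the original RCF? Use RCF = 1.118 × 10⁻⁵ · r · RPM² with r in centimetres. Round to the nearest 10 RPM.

RCF_original = 1.118 × 10⁻⁵ × 24.1 × (4990)² = 1.118 × 10⁻⁵ × 24.1 × 24,900,100 ≈ 6,709 × g
Target RCF = 0.6 × 6,709 ≈ 4,025.4 × g
Your rotor: r = 560 mm / 2 = 280 mm = 28 cm
4,025.4 = 1.118 × 10⁻⁵ × 28 × N²
N² = 4,025.4 / (31.304 × 10⁻⁵) = 12,859,060
N ≈ √12,859,060 ≈ 3,586.0

≈ 3590 RPM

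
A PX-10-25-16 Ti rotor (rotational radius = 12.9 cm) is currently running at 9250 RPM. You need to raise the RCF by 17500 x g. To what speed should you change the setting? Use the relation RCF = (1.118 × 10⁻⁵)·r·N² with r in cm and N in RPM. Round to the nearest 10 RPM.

N₂ ≈ 14380 RPM

Current RCF = 1.118 × 10⁻⁵ × 12.9 × (9250)² = 1.118 × 10⁻⁵ × 12.9 × 85,562,500 ≈ 12,340 × g
Target RCF = 12,340 + 17,500 = 29,840 × g
N² = 29,840 / (14.4222 × 10⁻⁵) = 206,903,246
N ≈ √206,903,246 ≈ 14,384.1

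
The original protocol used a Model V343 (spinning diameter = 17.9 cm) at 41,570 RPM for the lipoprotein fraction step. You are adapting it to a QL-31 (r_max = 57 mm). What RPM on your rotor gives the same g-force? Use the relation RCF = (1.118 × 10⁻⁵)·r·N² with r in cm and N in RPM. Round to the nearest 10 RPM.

≈ 52090 RPM

Original rotor: r = 17.9 / 2 = 8.95 cm
RCF_original = 1.118 × 10⁻⁵ × 8.95 × (41570)² = 1.118 × 10⁻⁵ × 8.95 × 1,728,064,900 ≈ 172,911.9 × g
Your rotor: r = 57 mm = 5.7 cm
172,911.9 = 1.118 × 10⁻⁵ × 5.7 × N²
N² = 172,911.9 / (6.3726 × 10⁻⁵) = 2,713,365,032
N ≈ √2,713,365,032 ≈ 52,090.0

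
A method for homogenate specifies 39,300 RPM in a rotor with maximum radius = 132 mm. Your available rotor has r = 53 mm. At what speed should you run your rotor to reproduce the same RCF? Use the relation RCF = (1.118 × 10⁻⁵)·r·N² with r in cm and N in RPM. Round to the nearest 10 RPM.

≈ 62020 RPM

Original rotor: r = 132 mm = 13.2 cm
RCF = 1.118 × 10⁻⁵ × r × N²
RCF_original = 1.118 × 10⁻⁵ × 13.2 × (39300)² = 1.118 × 10⁻⁵ × 13.2 × 1,544,490,000 ≈ 227,929.7 × g
Your rotor: r = 53 mm = 5.3 cm
227,929.7 = 1.118 × 10⁻⁵ × 5.3 × N²
N² = 227,929.7 / (5.9254 × 10⁻⁵) = 3,846,655,078
N ≈ √3,846,655,078 ≈ 62,021.4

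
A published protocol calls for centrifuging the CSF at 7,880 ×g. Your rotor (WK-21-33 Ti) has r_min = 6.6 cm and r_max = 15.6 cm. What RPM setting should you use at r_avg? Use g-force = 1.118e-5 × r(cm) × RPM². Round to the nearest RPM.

r_avg = (6.6 + 15.6) / 2 = 11.1 cm
RCF = 1.118 × 10⁻⁵ × r × N²
7,880 = 1.118 × 10⁻⁵ × 11.1 × N²
N² = 7,880 / (12.4098 × 10⁻⁵) = 63,498,203
N ≈ √63,498,203 ≈ 7,968.6

7969 RPM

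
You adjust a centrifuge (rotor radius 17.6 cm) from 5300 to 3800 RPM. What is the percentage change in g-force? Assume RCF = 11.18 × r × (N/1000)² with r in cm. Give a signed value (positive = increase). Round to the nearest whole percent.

-49%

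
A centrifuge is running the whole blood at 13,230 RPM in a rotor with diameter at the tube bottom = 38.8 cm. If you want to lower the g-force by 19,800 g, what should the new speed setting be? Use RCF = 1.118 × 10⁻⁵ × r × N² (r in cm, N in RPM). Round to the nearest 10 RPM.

≈ 9150 RPM

r = 38.8 / 2 = 19.4 cm
Current RCF = 1.118 × 10⁻⁵ × 19.4 × (13230)² = 1.118 × 10⁻⁵ × 19.4 × 175,032,900 ≈ 37,963.2 × g
Target RCF = 37,963.2 − 19,800 = 18,163.2 × g
N² = 18,163.2 / (21.6892 × 10⁻⁵) = 83,743,061
N ≈ √83,743,061 ≈ 9,151.1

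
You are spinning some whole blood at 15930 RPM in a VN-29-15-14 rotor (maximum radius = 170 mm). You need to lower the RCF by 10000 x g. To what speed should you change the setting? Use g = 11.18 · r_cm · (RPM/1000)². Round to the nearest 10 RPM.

r = 170 mm = 17.0 cm
Current RCF = 11.18 × 17 × (15.93)² = 11.18 × 17 × 253.7649 ≈ 48,230.6 × g
Target RCF = 48,230.6 − 10,000 = 38,230.6 × g
(N/1000)² = 38,230.6 / 190.06 = 201.1502
N = 1000 × √201.1502 ≈ 14,182.7

14180 RPM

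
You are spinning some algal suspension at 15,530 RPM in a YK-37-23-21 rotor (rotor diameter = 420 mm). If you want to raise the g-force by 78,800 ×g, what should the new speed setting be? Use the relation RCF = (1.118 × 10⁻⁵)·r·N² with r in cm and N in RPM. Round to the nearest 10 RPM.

≈ 24020 RPM

r = 420 mm / 2 = 210 mm = 21 cm
Current RCF = 1.118 × 10⁻⁵ × 21 × (15530)² = 1.118 × 10⁻⁵ × 21 × 241,180,900 ≈ 56,624.5 × g
Target RCF = 56,624.5 + 78,800 = 135,424.5 × g
N² = 135,424.5 / (23.478 × 10⁻⁵) = 576,814,465
N ≈ √576,814,465 ≈ 24,017.0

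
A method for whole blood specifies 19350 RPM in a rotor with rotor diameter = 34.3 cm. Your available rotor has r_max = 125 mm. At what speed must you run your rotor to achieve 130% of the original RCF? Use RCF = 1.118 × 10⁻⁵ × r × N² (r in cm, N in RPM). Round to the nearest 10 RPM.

≈ 25840 RPM

Original rotor: r = 34.3 / 2 = 17.15 cm
RCF_original = 1.118 × 10⁻⁵ × 17.15 × (19350)² = 1.118 × 10⁻⁵ × 17.15 × 374,422,500 ≈ 71,790.6 × g
Target RCF = 1.3 × 71,790.6 ≈ 93,327.8 × g
Your rotor: r = 125 mm = 12.5 cm
93,327.8 = 1.118 × 10⁻⁵ × 12.5 × N²
N² = 93,327.8 / (13.975 × 10⁻⁵) = 667,819,678
N ≈ √667,819,678 ≈ 25,842.2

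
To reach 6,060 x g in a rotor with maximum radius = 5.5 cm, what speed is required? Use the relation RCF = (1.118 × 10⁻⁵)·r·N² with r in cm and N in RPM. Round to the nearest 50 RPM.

RCF = 1.118 × 10⁻⁵ × r × N²
6,060 = 1.118 × 10⁻⁵ × 5.5 × N²
N² = 6,060 / (6.149 × 10⁻⁵) = 98,552,610
N ≈ √98,552,610 ≈ 9,927.4

N ≈ 9950 RPM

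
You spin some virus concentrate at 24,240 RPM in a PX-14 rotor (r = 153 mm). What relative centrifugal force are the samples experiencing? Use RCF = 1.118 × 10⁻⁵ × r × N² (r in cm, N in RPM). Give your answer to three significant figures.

RCF ≈ 101000 ×g

r = 153 mm = 15.3 cm
RCF = 1.118 × 10⁻⁵ × 15.3 × (24240)² = 1.118 × 10⁻⁵ × 15.3 × 587,577,600 ≈ 100,507.5 × g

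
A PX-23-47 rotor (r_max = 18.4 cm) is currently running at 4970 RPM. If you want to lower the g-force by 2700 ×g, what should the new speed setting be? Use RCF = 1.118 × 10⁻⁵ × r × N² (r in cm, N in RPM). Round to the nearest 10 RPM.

≈ 3400 RPM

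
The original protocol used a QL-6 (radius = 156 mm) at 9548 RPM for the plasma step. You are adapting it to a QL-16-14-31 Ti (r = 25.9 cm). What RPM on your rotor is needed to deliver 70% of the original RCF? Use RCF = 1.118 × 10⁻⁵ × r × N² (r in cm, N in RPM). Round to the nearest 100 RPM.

Original rotor: r = 156 mm = 15.6 cm
RCF_original = 1.118 × 10⁻⁵ × 15.6 × (9548)² = 1.118 × 10⁻⁵ × 15.6 × 91,164,304 ≈ 15,899.8 × g
Target RCF = 0.7 × 15,899.8 ≈ 11,129.9 × g
11,129.9 = 1.118 × 10⁻⁵ × 25.9 × N²
N² = 11,129.9 / (28.9562 × 10⁻⁵) = 38,437,019
N ≈ √38,437,019 ≈ 6,199.8

6200 RPM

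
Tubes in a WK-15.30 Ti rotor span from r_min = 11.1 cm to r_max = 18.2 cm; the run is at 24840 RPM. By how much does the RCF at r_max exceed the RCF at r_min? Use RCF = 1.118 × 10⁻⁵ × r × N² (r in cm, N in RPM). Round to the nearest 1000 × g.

ΔRCF = 1.118 × 10⁻⁵ × (r_max − r_min) × N² = 1.118 × 10⁻⁵ × 7.1 × 617,025,600 ≈ 48,978.3

49000 g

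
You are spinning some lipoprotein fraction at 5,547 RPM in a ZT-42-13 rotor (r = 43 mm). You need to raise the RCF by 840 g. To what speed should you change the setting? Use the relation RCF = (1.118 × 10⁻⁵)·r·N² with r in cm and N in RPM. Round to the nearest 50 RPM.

≈ 6950 RPM

r = 43 mm = 4.3 cm
Current RCF = 1.118 × 10⁻⁵ × 4.3 × (5547)² = 1.118 × 10⁻⁵ × 4.3 × 30,769,209 ≈ 1,479.2 × g
Target RCF = 1,479.2 + 840 = 2,319.2 × g
N² = 2,319.2 / (4.8074 × 10⁻⁵) = 48,242,293
N ≈ √48,242,293 ≈ 6,945.7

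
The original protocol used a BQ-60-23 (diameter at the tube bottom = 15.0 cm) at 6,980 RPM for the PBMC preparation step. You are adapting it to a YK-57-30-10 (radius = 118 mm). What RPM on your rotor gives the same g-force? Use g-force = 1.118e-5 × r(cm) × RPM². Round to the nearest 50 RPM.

Original rotor: r = 15.0 / 2 = 7.5 cm
RCF_original = 1.118 × 10⁻⁵ × 7.5 × (6980)² = 1.118 × 10⁻⁵ × 7.5 × 48,720,400 ≈ 4,085.2 × g
Your rotor: r = 118 mm = 11.8 cm
4,085.2 = 1.118 × 10⁻⁵ × 11.8 × N²
N² = 4,085.2 / (13.1924 × 10⁻⁵) = 30,966,314
N ≈ √30,966,314 ≈ 5,564.7

≈ 5550 RPM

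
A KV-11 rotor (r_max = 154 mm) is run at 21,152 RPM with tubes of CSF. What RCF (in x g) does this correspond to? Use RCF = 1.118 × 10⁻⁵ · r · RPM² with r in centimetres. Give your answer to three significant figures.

77000 x g

r = 154 mm = 15.4 cm
RCF = 1.118 × 10⁻⁵ × r × N²
RCF = 1.118 × 10⁻⁵ × 15.4 × (21152)² = 1.118 × 10⁻⁵ × 15.4 × 447,407,104 ≈ 77,031 × g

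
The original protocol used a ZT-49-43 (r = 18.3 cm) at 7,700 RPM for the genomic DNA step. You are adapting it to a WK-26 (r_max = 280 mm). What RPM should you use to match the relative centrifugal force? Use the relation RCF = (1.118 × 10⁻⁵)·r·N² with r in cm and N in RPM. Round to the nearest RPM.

6225 RPM

RCF_original = 1.118 × 10⁻⁵ × 18.3 × (7700)² = 1.118 × 10⁻⁵ × 18.3 × 59,290,000 ≈ 12,130.4 × g
Your rotor: r = 280 mm = 28.0 cm
12,130.4 = 1.118 × 10⁻⁵ × 28 × N²
N² = 12,130.4 / (31.304 × 10⁻⁵) = 38,750,319
N ≈ √38,750,319 ≈ 6,225.0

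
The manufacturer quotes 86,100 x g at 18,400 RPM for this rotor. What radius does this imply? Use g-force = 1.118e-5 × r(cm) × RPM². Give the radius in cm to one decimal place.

22.7 cm

86100 = 1.118 × 10⁻⁵ × r × (18400)²
r = 86100 / (1.118 × 10⁻⁵ × 338,560,000) = 86100 / 3785.101 ≈ 22.747 cm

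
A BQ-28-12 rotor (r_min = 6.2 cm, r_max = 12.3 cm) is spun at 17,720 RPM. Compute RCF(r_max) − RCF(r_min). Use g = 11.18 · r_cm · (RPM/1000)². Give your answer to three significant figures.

ΔRCF ≈ 21400 x g

ΔRCF = 11.18 × (r_max − r_min) × (N/1000)² = 11.18 × 6.1 × 313.9984 ≈ 21,414.1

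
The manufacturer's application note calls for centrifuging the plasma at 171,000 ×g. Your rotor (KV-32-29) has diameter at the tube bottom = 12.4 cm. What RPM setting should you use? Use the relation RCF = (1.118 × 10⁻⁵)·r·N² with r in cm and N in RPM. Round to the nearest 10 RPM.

r = 12.4 / 2 = 6.2 cm
RCF = 1.118 × 10⁻⁵ × r × N²
171,000 = 1.118 × 10⁻⁵ × 6.2 × N²
N² = 171,000 / (6.9316 × 10⁻⁵) = 2,466,962,895
N ≈ √2,466,962,895 ≈ 49,668.5

N ≈ 49670 RPM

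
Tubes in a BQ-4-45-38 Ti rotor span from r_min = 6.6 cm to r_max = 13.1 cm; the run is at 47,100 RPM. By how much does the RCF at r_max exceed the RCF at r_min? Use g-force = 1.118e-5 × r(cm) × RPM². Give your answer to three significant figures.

RCF_max = 1.118 × 10⁻⁵ × 13.1 × (47100)² = 1.118 × 10⁻⁵ × 13.1 × 2,218,410,000 ≈ 324,903.9 × g
RCF_min = 1.118 × 10⁻⁵ × 6.6 × (47100)² = 1.118 × 10⁻⁵ × 6.6 × 2,218,410,000 ≈ 163,692 × g
ΔRCF = 324,903.9 − 163,692 = 161,211.9

161000 ×g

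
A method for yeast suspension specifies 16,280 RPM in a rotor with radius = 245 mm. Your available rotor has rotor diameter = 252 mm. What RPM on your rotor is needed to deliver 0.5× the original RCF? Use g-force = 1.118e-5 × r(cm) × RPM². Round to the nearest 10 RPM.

≈ 16050 RPM

Original rotor: r = 245 mm = 24.5 cm
RCF = 1.118 × 10⁻⁵ × r × N²
RCF_original = 1.118 × 10⁻⁵ × 24.5 × (16280)² = 1.118 × 10⁻⁵ × 24.5 × 265,038,400 ≈ 72,596.7 × g
Target RCF = 0.5 × 72,596.7 ≈ 36,298.3 × g
Your rotor: r = 252 mm / 2 = 126 mm = 12.6 cm
36,298.3 = 1.118 × 10⁻⁵ × 12.6 × N²
N² = 36,298.3 / (14.0868 × 10⁻⁵) = 257,675,980
N ≈ √257,675,980 ≈ 16,052.3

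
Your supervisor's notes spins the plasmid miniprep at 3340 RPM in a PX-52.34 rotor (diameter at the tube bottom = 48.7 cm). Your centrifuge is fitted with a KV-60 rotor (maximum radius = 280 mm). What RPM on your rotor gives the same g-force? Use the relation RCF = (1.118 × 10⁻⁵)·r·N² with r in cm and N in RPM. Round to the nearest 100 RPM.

Original rotor: r = 48.7 / 2 = 24.35 cm
RCF_original = 1.118 × 10⁻⁵ × 24.35 × (3340)² = 1.118 × 10⁻⁵ × 24.35 × 11,155,600 ≈ 3,036.9 × g
Your rotor: r = 280 mm = 28.0 cm
3,036.9 = 1.118 × 10⁻⁵ × 28 × N²
N² = 3,036.9 / (31.304 × 10⁻⁵) = 9,701,316
N ≈ √9,701,316 ≈ 3,114.7

≈ 3100 RPM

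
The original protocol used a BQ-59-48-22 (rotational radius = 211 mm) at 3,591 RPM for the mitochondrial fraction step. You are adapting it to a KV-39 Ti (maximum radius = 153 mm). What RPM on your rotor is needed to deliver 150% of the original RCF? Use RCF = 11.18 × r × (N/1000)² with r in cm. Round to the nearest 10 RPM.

5160 RPM

Original rotor: r = 211 mm = 21.1 cm
RCF_original = 11.18 × 21.1 × (3.591)² = 11.18 × 21.1 × 12.895281 ≈ 3,042 × g
Target RCF = 1.5 × 3,042 ≈ 4,563 × g
Your rotor: r = 153 mm = 15.3 cm
4,563 = 11.18 × 15.3 × (N/1000)²
(N/1000)² = 4,563 / 171.054 = 26.67579
N = 1000 × √26.67579 ≈ 5,164.9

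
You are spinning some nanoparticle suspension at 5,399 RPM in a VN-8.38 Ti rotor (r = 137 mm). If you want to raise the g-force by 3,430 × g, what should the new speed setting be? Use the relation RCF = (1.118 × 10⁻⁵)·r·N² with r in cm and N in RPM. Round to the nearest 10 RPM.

r = 137 mm = 13.7 cm
Current RCF = 1.118 × 10⁻⁵ × 13.7 × (5399)² = 1.118 × 10⁻⁵ × 13.7 × 29,149,201 ≈ 4,464.7 × g
Target RCF = 4,464.7 + 3,430 = 7,894.7 × g
N² = 7,894.7 / (15.3166 × 10⁻⁵) = 51,543,423
N ≈ √51,543,423 ≈ 7,179.4

N₂ ≈ 7180 RPM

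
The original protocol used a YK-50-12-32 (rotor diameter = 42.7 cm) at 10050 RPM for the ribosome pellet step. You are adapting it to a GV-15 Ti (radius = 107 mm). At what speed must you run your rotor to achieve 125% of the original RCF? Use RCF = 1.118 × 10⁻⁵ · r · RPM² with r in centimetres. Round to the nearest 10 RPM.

≈ 15870 RPM

Original rotor: r = 42.7 / 2 = 21.35 cm
RCF_original = 1.118 × 10⁻⁵ × 21.35 × (10050)² = 1.118 × 10⁻⁵ × 21.35 × 101,002,500 ≈ 24,108.6 × g
Target RCF = 1.25 × 24,108.6 ≈ 30,135.8 × g
Your rotor: r = 107 mm = 10.7 cm
30,135.8 = 1.118 × 10⁻⁵ × 10.7 × N²
N² = 30,135.8 / (11.9626 × 10⁻⁵) = 251,916,807
N ≈ √251,916,807 ≈ 15,871.9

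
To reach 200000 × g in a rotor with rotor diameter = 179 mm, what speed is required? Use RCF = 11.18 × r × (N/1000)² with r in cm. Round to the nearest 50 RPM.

44700 RPM

r = 179 mm / 2 = 89.5 mm = 8.95 cm
200,000 = 11.18 × 8.95 × (N/1000)²
(N/1000)² = 200,000 / 100.061 = 1998.781
N = 1000 × √1998.781 ≈ 44,707.7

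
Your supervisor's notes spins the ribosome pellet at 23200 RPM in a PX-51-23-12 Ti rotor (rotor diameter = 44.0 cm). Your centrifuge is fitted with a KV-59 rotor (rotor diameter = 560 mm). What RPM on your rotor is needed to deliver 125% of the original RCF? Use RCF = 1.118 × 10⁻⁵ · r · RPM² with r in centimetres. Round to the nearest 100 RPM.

≈ 23000 RPM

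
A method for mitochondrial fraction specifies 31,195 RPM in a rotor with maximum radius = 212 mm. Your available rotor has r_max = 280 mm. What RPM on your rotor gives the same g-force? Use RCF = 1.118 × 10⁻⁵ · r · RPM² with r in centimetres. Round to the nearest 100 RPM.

27100 RPM

Original rotor: r = 212 mm = 21.2 cm
RCF_original = 1.118 × 10⁻⁵ × 21.2 × (31195)² = 1.118 × 10⁻⁵ × 21.2 × 973,128,025 ≈ 230,646.9 × g
Your rotor: r = 280 mm = 28.0 cm
230,646.9 = 1.118 × 10⁻⁵ × 28 × N²
N² = 230,646.9 / (31.304 × 10⁻⁵) = 736,796,895
N ≈ √736,796,895 ≈ 27,144.0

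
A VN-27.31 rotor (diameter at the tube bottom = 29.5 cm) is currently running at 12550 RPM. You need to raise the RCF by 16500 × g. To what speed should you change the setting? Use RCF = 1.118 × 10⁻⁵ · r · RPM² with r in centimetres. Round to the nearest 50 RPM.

N₂ ≈ 16050 RPM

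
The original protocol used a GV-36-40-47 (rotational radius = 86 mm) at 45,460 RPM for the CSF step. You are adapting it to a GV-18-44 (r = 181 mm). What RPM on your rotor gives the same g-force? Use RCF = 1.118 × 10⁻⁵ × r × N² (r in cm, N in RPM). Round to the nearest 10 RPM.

Original rotor: r = 86 mm = 8.6 cm
RCF_original = 1.118 × 10⁻⁵ × 8.6 × (45460)² = 1.118 × 10⁻⁵ × 8.6 × 2,066,611,600 ≈ 198,700.6 × g
Your rotor: r = 181 mm = 18.1 cm
198,700.6 = 1.118 × 10⁻⁵ × 18.1 × N²
N² = 198,700.6 / (20.2358 × 10⁻⁵) = 981,926,091
N ≈ √981,926,091 ≈ 31,335.7

31340 RPM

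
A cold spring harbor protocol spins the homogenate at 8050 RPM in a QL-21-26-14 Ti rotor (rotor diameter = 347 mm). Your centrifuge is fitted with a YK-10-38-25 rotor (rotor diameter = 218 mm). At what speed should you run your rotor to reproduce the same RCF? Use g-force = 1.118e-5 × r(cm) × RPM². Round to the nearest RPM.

10156 RPM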